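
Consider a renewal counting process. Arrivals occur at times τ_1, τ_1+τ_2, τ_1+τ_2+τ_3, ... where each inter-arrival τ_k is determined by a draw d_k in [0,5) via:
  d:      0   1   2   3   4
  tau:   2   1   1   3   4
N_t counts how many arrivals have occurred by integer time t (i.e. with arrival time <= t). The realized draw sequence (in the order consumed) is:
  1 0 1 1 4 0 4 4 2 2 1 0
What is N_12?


6

draw d_1=1: τ_1=1, arrival time A_1=1
draw d_2=0: τ_2=2, arrival time A_2=3
draw d_3=1: τ_3=1, arrival time A_3=4
draw d_4=1: τ_4=1, arrival time A_4=5
draw d_5=4: τ_5=4, arrival time A_5=9
draw d_6=0: τ_6=2, arrival time A_6=11
draw d_7=4: τ_7=4, arrival time A_7=15
draw d_8=4: τ_8=4, arrival time A_8=19
draw d_9=2: τ_9=1, arrival time A_9=20
draw d_10=2: τ_10=1, arrival time A_10=21
draw d_11=1: τ_11=1, arrival time A_11=22
draw d_12=0: τ_12=2, arrival time A_12=24
N_t over t=0..12: 0:0 1:1 2:1 3:2 4:3 5:4 6:4 7:4 8:4 9:5 10:5 11:6 12:6


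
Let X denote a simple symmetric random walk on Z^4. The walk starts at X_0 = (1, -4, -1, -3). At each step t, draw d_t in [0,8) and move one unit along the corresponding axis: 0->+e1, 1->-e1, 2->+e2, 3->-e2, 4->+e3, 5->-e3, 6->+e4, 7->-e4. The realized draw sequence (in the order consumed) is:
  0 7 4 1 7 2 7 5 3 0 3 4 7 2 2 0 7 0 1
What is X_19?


t=0: X=(1, -4, -1, -3), d=0 → +e1, X_1=(2, -4, -1, -3)
t=1: X=(2, -4, -1, -3), d=7 → -e4, X_2=(2, -4, -1, -4)
t=2: X=(2, -4, -1, -4), d=4 → +e3, X_3=(2, -4, 0, -4)
t=3: X=(2, -4, 0, -4), d=1 → -e1, X_4=(1, -4, 0, -4)
t=4: X=(1, -4, 0, -4), d=7 → -e4, X_5=(1, -4, 0, -5)
t=5: X=(1, -4, 0, -5), d=2 → +e2, X_6=(1, -3, 0, -5)
t=6: X=(1, -3, 0, -5), d=7 → -e4, X_7=(1, -3, 0, -6)
t=7: X=(1, -3, 0, -6), d=5 → -e3, X_8=(1, -3, -1, -6)
t=8: X=(1, -3, -1, -6), d=3 → -e2, X_9=(1, -4, -1, -6)
t=9: X=(1, -4, -1, -6), d=0 → +e1, X_10=(2, -4, -1, -6)
t=10: X=(2, -4, -1, -6), d=3 → -e2, X_11=(2, -5, -1, -6)
t=11: X=(2, -5, -1, -6), d=4 → +e3, X_12=(2, -5, 0, -6)
t=12: X=(2, -5, 0, -6), d=7 → -e4, X_13=(2, -5, 0, -7)
t=13: X=(2, -5, 0, -7), d=2 → +e2, X_14=(2, -4, 0, -7)
t=14: X=(2, -4, 0, -7), d=2 → +e2, X_15=(2, -3, 0, -7)
t=15: X=(2, -3, 0, -7), d=0 → +e1, X_16=(3, -3, 0, -7)
t=16: X=(3, -3, 0, -7), d=7 → -e4, X_17=(3, -3, 0, -8)
t=17: X=(3, -3, 0, -8), d=0 → +e1, X_18=(4, -3, 0, -8)
t=18: X=(4, -3, 0, -8), d=1 → -e1, X_19=(3, -3, 0, -8)

(3, -3, 0, -8)


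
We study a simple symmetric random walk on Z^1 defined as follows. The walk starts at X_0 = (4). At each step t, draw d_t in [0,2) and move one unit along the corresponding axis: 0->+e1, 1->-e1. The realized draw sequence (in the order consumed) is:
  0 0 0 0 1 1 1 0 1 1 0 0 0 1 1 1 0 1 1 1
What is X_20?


t=0: X=(4), d=0 → +e1, X_1=(5)
t=1: X=(5), d=0 → +e1, X_2=(6)
t=2: X=(6), d=0 → +e1, X_3=(7)
t=3: X=(7), d=0 → +e1, X_4=(8)
t=4: X=(8), d=1 → -e1, X_5=(7)
t=5: X=(7), d=1 → -e1, X_6=(6)
t=6: X=(6), d=1 → -e1, X_7=(5)
t=7: X=(5), d=0 → +e1, X_8=(6)
t=8: X=(6), d=1 → -e1, X_9=(5)
t=9: X=(5), d=1 → -e1, X_10=(4)
t=10: X=(4), d=0 → +e1, X_11=(5)
t=11: X=(5), d=0 → +e1, X_12=(6)
t=12: X=(6), d=0 → +e1, X_13=(7)
t=13: X=(7), d=1 → -e1, X_14=(6)
t=14: X=(6), d=1 → -e1, X_15=(5)
t=15: X=(5), d=1 → -e1, X_16=(4)
t=16: X=(4), d=0 → +e1, X_17=(5)
t=17: X=(5), d=1 → -e1, X_18=(4)
t=18: X=(4), d=1 → -e1, X_19=(3)
t=19: X=(3), d=1 → -e1, X_20=(2)

(2)


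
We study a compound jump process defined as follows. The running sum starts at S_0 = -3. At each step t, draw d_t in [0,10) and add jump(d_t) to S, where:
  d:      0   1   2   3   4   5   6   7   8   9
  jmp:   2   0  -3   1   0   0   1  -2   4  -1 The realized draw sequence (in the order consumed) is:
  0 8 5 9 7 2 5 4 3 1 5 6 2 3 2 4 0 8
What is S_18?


0

t=0: S=-3, d=0, jump=2, S_1=-1
t=1: S=-1, d=8, jump=4, S_2=3
t=2: S=3, d=5, jump=0, S_3=3
t=3: S=3, d=9, jump=-1, S_4=2
t=4: S=2, d=7, jump=-2, S_5=0
t=5: S=0, d=2, jump=-3, S_6=-3
t=6: S=-3, d=5, jump=0, S_7=-3
t=7: S=-3, d=4, jump=0, S_8=-3
t=8: S=-3, d=3, jump=1, S_9=-2
t=9: S=-2, d=1, jump=0, S_10=-2
t=10: S=-2, d=5, jump=0, S_11=-2
t=11: S=-2, d=6, jump=1, S_12=-1
t=12: S=-1, d=2, jump=-3, S_13=-4
t=13: S=-4, d=3, jump=1, S_14=-3
t=14: S=-3, d=2, jump=-3, S_15=-6
t=15: S=-6, d=4, jump=0, S_16=-6
t=16: S=-6, d=0, jump=2, S_17=-4
t=17: S=-4, d=8, jump=4, S_18=0


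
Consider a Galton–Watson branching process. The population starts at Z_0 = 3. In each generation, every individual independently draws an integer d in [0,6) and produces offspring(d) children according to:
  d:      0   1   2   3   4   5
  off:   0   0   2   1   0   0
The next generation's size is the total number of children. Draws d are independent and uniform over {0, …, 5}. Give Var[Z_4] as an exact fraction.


Outcome values over d=0..5: [0, 0, 2, 1, 0, 0]
Σy = 3, Σy² = 5, M = 6
μ = 3/6 = 1/2,  σ² = 5/6 − (1/2)² = 7/12
V_0 = 0, E_0 = 3
V_1 = 7/12·E_0 + (1/2)²·V_0 = 7/4;  E_1 = 3/2
V_2 = 7/12·E_1 + (1/2)²·V_1 = 21/16;  E_2 = 3/4
V_3 = 7/12·E_2 + (1/2)²·V_2 = 49/64;  E_3 = 3/8
V_4 = 7/12·E_3 + (1/2)²·V_3 = 105/256;  E_4 = 3/16

105/256


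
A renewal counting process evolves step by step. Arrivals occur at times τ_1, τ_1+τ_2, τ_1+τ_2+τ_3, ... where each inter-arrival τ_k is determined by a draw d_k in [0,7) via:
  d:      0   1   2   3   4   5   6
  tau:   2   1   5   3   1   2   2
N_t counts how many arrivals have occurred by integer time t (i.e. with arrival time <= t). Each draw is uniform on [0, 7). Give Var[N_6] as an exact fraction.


Inter-arrival values over d=0..6: [2, 1, 5, 3, 1, 2, 2]
Each d has probability 1/7, so the pmf of τ is: f(1) = 2/7, f(2) = 3/7, f(3) = 1/7, f(5) = 1/7
Let p_n(j) = P(N_n = j), with p_0 = [1]. Condition on τ_1: p_n(0) = P(τ > n), and for j >= 1, p_n(j) = Σ_{k<=n} f(k)·p_{n−k}(j−1)
p_1 = [5/7, 2/7]  (j = 0..1)
p_2 = [2/7, 31/49, 4/49]  (j = 0..2)
p_3 = [1/7, 26/49, 104/343, 8/343]  (j = 0..3)
p_4 = [1/7, 13/49, 159/343, 292/2401, 16/2401]  (j = 0..4)
p_5 = [0, 2/7, 135/343, 94/343, 752/16807, 32/16807]  (j = 0..5)
p_6 = [0, 9/49, 107/343, 851/2401, 2248/16807, 1840/117649, 64/117649]  (j = 0..6)
E[N_6] = Σ j·p_6(j) = 292636/117649;  E[N_6²] = Σ j²·p_6(j) = 843784/117649
Var[N_6] = 843784/117649 − (292636/117649)² = 13634515320/13841287201

13634515320/13841287201


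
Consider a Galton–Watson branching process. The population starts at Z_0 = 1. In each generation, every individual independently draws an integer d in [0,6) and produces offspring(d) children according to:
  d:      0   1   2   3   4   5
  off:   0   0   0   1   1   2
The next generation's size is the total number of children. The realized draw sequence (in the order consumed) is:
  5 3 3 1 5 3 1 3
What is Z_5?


1

gen 0: Z_0=1, draws=[5], offspring=[2], Z_1=2
gen 1: Z_1=2, draws=[3, 3], offspring=[1, 1], Z_2=2
gen 2: Z_2=2, draws=[1, 5], offspring=[0, 2], Z_3=2
gen 3: Z_3=2, draws=[3, 1], offspring=[1, 0], Z_4=1
gen 4: Z_4=1, draws=[3], offspring=[1], Z_5=1


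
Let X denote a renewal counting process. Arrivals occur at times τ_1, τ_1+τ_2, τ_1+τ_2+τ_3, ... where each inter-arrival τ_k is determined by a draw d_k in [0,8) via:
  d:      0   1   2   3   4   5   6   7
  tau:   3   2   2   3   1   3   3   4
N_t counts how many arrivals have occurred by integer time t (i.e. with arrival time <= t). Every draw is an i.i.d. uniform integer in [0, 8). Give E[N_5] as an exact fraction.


52745/32768

Inter-arrival values over d=0..7: [3, 2, 2, 3, 1, 3, 3, 4]
Each d has probability 1/8, so the pmf of τ is: f(1) = 1/8, f(2) = 1/4, f(3) = 1/2, f(4) = 1/8
Renewal equation for m(n) = E[N_n]: condition on τ_1 = k (if k <= n, one arrival plus a fresh copy on the remaining n−k steps): m(n) = F(n) + Σ_{k<=n} f(k)·m(n−k), where F(n) = P(τ <= n) and m(0) = 0
m(1) = F(1) = 1/8
m(2) = F(2) + f(1)·m(1) = 3/8 + 1/8·1/8 = 25/64
m(3) = F(3) + f(1)·m(2) + f(2)·m(1) = 7/8 + 1/8·25/64 + 1/4·1/8 = 489/512
m(4) = F(4) + f(1)·m(3) + f(2)·m(2) + f(3)·m(1) = 1 + 1/8·489/512 + 1/4·25/64 + 1/2·1/8 = 5241/4096
m(5) = F(5) + f(1)·m(4) + f(2)·m(3) + f(3)·m(2) + f(4)·m(1) = 1 + 1/8·5241/4096 + 1/4·489/512 + 1/2·25/64 + 1/8·1/8 = 52745/32768
E[N_5] = m(5) = 52745/32768


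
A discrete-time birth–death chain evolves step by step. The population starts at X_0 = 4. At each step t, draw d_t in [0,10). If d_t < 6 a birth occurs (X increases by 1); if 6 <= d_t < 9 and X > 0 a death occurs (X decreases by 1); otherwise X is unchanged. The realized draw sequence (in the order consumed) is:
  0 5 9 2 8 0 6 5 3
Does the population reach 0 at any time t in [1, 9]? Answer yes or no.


t=0: X=4, d=0 → birth, X_1=5
t=1: X=5, d=5 → birth, X_2=6
t=2: X=6, d=9 → hold, X_3=6
t=3: X=6, d=2 → birth, X_4=7
t=4: X=7, d=8 → death, X_5=6
t=5: X=6, d=0 → birth, X_6=7
t=6: X=7, d=6 → death, X_7=6
t=7: X=6, d=5 → birth, X_8=7
t=8: X=7, d=3 → birth, X_9=8

no


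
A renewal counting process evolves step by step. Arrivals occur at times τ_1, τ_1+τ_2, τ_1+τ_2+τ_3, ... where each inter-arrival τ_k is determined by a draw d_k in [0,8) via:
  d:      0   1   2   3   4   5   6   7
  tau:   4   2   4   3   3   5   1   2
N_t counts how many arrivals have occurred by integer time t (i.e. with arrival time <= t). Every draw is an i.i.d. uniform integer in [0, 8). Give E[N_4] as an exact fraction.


Inter-arrival values over d=0..7: [4, 2, 4, 3, 3, 5, 1, 2]
Each d has probability 1/8, so the pmf of τ is: f(1) = 1/8, f(2) = 1/4, f(3) = 1/4, f(4) = 1/4, f(5) = 1/8
Renewal equation for m(n) = E[N_n]: condition on τ_1 = k (if k <= n, one arrival plus a fresh copy on the remaining n−k steps): m(n) = F(n) + Σ_{k<=n} f(k)·m(n−k), where F(n) = P(τ <= n) and m(0) = 0
m(1) = F(1) = 1/8
m(2) = F(2) + f(1)·m(1) = 3/8 + 1/8·1/8 = 25/64
m(3) = F(3) + f(1)·m(2) + f(2)·m(1) = 5/8 + 1/8·25/64 + 1/4·1/8 = 361/512
m(4) = F(4) + f(1)·m(3) + f(2)·m(2) + f(3)·m(1) = 7/8 + 1/8·361/512 + 1/4·25/64 + 1/4·1/8 = 4473/4096
E[N_4] = m(4) = 4473/4096

4473/4096


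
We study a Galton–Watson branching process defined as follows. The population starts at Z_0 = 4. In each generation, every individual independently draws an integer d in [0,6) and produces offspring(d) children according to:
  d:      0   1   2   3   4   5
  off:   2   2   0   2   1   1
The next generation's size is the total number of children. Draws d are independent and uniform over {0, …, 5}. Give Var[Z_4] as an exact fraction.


224000/6561

Outcome values over d=0..5: [2, 2, 0, 2, 1, 1]
Σy = 8, Σy² = 14, M = 6
μ = 8/6 = 4/3,  σ² = 14/6 − (4/3)² = 5/9
V_0 = 0, E_0 = 4
V_1 = 5/9·E_0 + (4/3)²·V_0 = 20/9;  E_1 = 16/3
V_2 = 5/9·E_1 + (4/3)²·V_1 = 560/81;  E_2 = 64/9
V_3 = 5/9·E_2 + (4/3)²·V_2 = 11840/729;  E_3 = 256/27
V_4 = 5/9·E_3 + (4/3)²·V_3 = 224000/6561;  E_4 = 1024/81


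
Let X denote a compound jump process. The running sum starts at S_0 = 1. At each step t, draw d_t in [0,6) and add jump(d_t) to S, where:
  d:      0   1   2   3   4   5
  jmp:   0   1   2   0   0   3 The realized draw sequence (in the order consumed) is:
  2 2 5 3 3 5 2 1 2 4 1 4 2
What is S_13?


19

t=0: S=1, d=2, jump=2, S_1=3
t=1: S=3, d=2, jump=2, S_2=5
t=2: S=5, d=5, jump=3, S_3=8
t=3: S=8, d=3, jump=0, S_4=8
t=4: S=8, d=3, jump=0, S_5=8
t=5: S=8, d=5, jump=3, S_6=11
t=6: S=11, d=2, jump=2, S_7=13
t=7: S=13, d=1, jump=1, S_8=14
t=8: S=14, d=2, jump=2, S_9=16
t=9: S=16, d=4, jump=0, S_10=16
t=10: S=16, d=1, jump=1, S_11=17
t=11: S=17, d=4, jump=0, S_12=17
t=12: S=17, d=2, jump=2, S_13=19


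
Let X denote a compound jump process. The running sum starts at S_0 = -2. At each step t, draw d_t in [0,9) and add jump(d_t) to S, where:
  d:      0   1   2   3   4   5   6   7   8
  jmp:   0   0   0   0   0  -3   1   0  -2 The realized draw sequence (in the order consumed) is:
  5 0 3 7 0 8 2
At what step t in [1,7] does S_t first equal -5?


t=0: S=-2, d=5, jump=-3, S_1=-5
t=1: S=-5, d=0, jump=0, S_2=-5
t=2: S=-5, d=3, jump=0, S_3=-5
t=3: S=-5, d=7, jump=0, S_4=-5
t=4: S=-5, d=0, jump=0, S_5=-5
t=5: S=-5, d=8, jump=-2, S_6=-7
t=6: S=-7, d=2, jump=0, S_7=-7

1


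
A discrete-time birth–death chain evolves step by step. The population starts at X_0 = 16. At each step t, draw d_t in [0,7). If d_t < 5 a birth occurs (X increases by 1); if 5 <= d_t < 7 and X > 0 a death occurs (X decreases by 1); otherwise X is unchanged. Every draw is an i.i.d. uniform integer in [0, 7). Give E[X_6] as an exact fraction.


X can drop by at most 1 per step and X_0 = 16 > T = 6, so X_t >= 16 − t >= 10 > 0 for every t <= 6: the floor at 0 (the 'and X > 0' condition) never binds. Hence X_6 = X_0 + Σ_{t<6} Y_t with i.i.d. increments Y_t = y(d_t) ∈ {+1, −1, 0}.
Outcome values over d=0..6: [1, 1, 1, 1, 1, -1, -1]
Σy = 3, Σy² = 7, M = 7
μ = 3/7 = 3/7,  σ² = 7/7 − (3/7)² = 40/49
E[X_6] = 16 + 6·(3/7) = 130/7

130/7


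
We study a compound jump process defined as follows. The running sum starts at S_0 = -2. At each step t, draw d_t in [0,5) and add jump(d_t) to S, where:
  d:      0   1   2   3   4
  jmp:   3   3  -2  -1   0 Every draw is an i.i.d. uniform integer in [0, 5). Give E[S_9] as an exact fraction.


17/5

Outcome values over d=0..4: [3, 3, -2, -1, 0]
Σy = 3, Σy² = 23, M = 5
μ = 3/5 = 3/5,  σ² = 23/5 − (3/5)² = 106/25
E[S_9] = -2 + 9·(3/5) = 17/5


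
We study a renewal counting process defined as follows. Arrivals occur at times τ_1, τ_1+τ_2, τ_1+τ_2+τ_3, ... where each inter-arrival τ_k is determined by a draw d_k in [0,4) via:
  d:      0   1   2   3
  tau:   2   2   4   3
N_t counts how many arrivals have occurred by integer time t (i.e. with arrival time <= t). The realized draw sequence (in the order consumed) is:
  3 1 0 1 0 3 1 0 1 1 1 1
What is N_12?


5

draw d_1=3: τ_1=3, arrival time A_1=3
draw d_2=1: τ_2=2, arrival time A_2=5
draw d_3=0: τ_3=2, arrival time A_3=7
draw d_4=1: τ_4=2, arrival time A_4=9
draw d_5=0: τ_5=2, arrival time A_5=11
draw d_6=3: τ_6=3, arrival time A_6=14
draw d_7=1: τ_7=2, arrival time A_7=16
draw d_8=0: τ_8=2, arrival time A_8=18
draw d_9=1: τ_9=2, arrival time A_9=20
draw d_10=1: τ_10=2, arrival time A_10=22
draw d_11=1: τ_11=2, arrival time A_11=24
draw d_12=1: τ_12=2, arrival time A_12=26
N_t over t=0..12: 0:0 1:0 2:0 3:1 4:1 5:2 6:2 7:3 8:3 9:4 10:4 11:5 12:5


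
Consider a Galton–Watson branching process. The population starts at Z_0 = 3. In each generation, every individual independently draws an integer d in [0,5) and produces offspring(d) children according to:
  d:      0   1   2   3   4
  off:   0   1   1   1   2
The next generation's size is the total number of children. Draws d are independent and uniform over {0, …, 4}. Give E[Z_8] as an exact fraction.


Outcome values over d=0..4: [0, 1, 1, 1, 2]
Σy = 5, Σy² = 7, M = 5
μ = 5/5 = 1,  σ² = 7/5 − (1)² = 2/5
E[Z_0] = 3
E[Z_1] = 1·E[Z_0] = 3
E[Z_2] = 1·E[Z_1] = 3
E[Z_3] = 1·E[Z_2] = 3
E[Z_4] = 1·E[Z_3] = 3
E[Z_5] = 1·E[Z_4] = 3
E[Z_6] = 1·E[Z_5] = 3
E[Z_7] = 1·E[Z_6] = 3
E[Z_8] = 1·E[Z_7] = 3

3


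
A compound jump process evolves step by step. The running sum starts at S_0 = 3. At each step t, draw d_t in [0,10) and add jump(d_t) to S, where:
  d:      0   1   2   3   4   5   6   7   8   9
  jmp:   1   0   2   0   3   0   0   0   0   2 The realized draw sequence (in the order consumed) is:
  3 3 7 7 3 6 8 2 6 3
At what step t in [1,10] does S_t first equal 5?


t=0: S=3, d=3, jump=0, S_1=3
t=1: S=3, d=3, jump=0, S_2=3
t=2: S=3, d=7, jump=0, S_3=3
t=3: S=3, d=7, jump=0, S_4=3
t=4: S=3, d=3, jump=0, S_5=3
t=5: S=3, d=6, jump=0, S_6=3
t=6: S=3, d=8, jump=0, S_7=3
t=7: S=3, d=2, jump=2, S_8=5
t=8: S=5, d=6, jump=0, S_9=5
t=9: S=5, d=3, jump=0, S_10=5

8


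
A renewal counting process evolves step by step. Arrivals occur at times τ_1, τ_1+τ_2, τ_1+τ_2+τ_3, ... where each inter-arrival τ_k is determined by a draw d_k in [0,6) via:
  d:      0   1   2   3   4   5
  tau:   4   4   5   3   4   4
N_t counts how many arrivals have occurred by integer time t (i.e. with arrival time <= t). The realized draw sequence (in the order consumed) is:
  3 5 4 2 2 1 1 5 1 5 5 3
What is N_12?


3

draw d_1=3: τ_1=3, arrival time A_1=3
draw d_2=5: τ_2=4, arrival time A_2=7
draw d_3=4: τ_3=4, arrival time A_3=11
draw d_4=2: τ_4=5, arrival time A_4=16
draw d_5=2: τ_5=5, arrival time A_5=21
draw d_6=1: τ_6=4, arrival time A_6=25
draw d_7=1: τ_7=4, arrival time A_7=29
draw d_8=5: τ_8=4, arrival time A_8=33
draw d_9=1: τ_9=4, arrival time A_9=37
draw d_10=5: τ_10=4, arrival time A_10=41
draw d_11=5: τ_11=4, arrival time A_11=45
draw d_12=3: τ_12=3, arrival time A_12=48
N_t over t=0..12: 0:0 1:0 2:0 3:1 4:1 5:1 6:1 7:2 8:2 9:2 10:2 11:3 12:3


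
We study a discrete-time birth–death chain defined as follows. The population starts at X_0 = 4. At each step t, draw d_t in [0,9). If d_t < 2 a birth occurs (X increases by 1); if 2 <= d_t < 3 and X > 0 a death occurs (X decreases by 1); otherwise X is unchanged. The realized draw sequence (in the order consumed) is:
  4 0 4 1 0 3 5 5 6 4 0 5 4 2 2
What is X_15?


6

t=0: X=4, d=4 → hold, X_1=4
t=1: X=4, d=0 → birth, X_2=5
t=2: X=5, d=4 → hold, X_3=5
t=3: X=5, d=1 → birth, X_4=6
t=4: X=6, d=0 → birth, X_5=7
t=5: X=7, d=3 → hold, X_6=7
t=6: X=7, d=5 → hold, X_7=7
t=7: X=7, d=5 → hold, X_8=7
t=8: X=7, d=6 → hold, X_9=7
t=9: X=7, d=4 → hold, X_10=7
t=10: X=7, d=0 → birth, X_11=8
t=11: X=8, d=5 → hold, X_12=8
t=12: X=8, d=4 → hold, X_13=8
t=13: X=8, d=2 → death, X_14=7
t=14: X=7, d=2 → death, X_15=6


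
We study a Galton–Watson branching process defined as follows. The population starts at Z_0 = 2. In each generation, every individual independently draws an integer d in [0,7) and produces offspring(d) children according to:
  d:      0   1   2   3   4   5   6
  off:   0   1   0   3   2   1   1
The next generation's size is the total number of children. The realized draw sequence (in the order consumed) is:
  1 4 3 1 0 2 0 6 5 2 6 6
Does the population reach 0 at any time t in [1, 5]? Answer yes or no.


no

gen 0: Z_0=2, draws=[1, 4], offspring=[1, 2], Z_1=3
gen 1: Z_1=3, draws=[3, 1, 0], offspring=[3, 1, 0], Z_2=4
gen 2: Z_2=4, draws=[2, 0, 6, 5], offspring=[0, 0, 1, 1], Z_3=2
gen 3: Z_3=2, draws=[2, 6], offspring=[0, 1], Z_4=1
gen 4: Z_4=1, draws=[6], offspring=[1], Z_5=1


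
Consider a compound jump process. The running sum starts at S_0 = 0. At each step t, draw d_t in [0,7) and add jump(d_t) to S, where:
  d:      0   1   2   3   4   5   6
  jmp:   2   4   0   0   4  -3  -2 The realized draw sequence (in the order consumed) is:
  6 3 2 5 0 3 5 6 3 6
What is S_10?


t=0: S=0, d=6, jump=-2, S_1=-2
t=1: S=-2, d=3, jump=0, S_2=-2
t=2: S=-2, d=2, jump=0, S_3=-2
t=3: S=-2, d=5, jump=-3, S_4=-5
t=4: S=-5, d=0, jump=2, S_5=-3
t=5: S=-3, d=3, jump=0, S_6=-3
t=6: S=-3, d=5, jump=-3, S_7=-6
t=7: S=-6, d=6, jump=-2, S_8=-8
t=8: S=-8, d=3, jump=0, S_9=-8
t=9: S=-8, d=6, jump=-2, S_10=-10

-10


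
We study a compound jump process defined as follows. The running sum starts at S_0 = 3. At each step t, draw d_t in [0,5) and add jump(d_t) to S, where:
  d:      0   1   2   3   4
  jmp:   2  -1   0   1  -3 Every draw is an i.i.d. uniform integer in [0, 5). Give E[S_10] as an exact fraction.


1

Outcome values over d=0..4: [2, -1, 0, 1, -3]
Σy = -1, Σy² = 15, M = 5
μ = -1/5 = -1/5,  σ² = 15/5 − (-1/5)² = 74/25
E[S_10] = 3 + 10·(-1/5) = 1


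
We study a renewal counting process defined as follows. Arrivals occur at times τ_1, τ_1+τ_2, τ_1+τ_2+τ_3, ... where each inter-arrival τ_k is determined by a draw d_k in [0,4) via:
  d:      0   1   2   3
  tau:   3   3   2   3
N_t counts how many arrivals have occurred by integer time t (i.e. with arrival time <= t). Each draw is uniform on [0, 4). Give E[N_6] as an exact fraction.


129/64

Inter-arrival values over d=0..3: [3, 3, 2, 3]
Each d has probability 1/4, so the pmf of τ is: f(2) = 1/4, f(3) = 3/4
Renewal equation for m(n) = E[N_n]: condition on τ_1 = k (if k <= n, one arrival plus a fresh copy on the remaining n−k steps): m(n) = F(n) + Σ_{k<=n} f(k)·m(n−k), where F(n) = P(τ <= n) and m(0) = 0
m(1) = F(1) = 0
m(2) = F(2) = 1/4
m(3) = F(3) = 1
m(4) = F(4) + f(2)·m(2) = 1 + 1/4·1/4 = 17/16
m(5) = F(5) + f(2)·m(3) + f(3)·m(2) = 1 + 1/4·1 + 3/4·1/4 = 23/16
m(6) = F(6) + f(2)·m(4) + f(3)·m(3) = 1 + 1/4·17/16 + 3/4·1 = 129/64
E[N_6] = m(6) = 129/64


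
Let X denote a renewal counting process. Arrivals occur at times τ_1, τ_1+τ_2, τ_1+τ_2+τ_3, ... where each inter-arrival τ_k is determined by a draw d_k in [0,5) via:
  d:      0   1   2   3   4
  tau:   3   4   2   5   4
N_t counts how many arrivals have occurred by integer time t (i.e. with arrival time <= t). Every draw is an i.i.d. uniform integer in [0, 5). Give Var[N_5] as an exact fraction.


Inter-arrival values over d=0..4: [3, 4, 2, 5, 4]
Each d has probability 1/5, so the pmf of τ is: f(2) = 1/5, f(3) = 1/5, f(4) = 2/5, f(5) = 1/5
Let p_n(j) = P(N_n = j), with p_0 = [1]. Condition on τ_1: p_n(0) = P(τ > n), and for j >= 1, p_n(j) = Σ_{k<=n} f(k)·p_{n−k}(j−1)
p_1 = [1]  (j = 0)
p_2 = [4/5, 1/5]  (j = 0..1)
p_3 = [3/5, 2/5]  (j = 0..1)
p_4 = [1/5, 19/25, 1/25]  (j = 0..2)
p_5 = [0, 22/25, 3/25]  (j = 0..2)
E[N_5] = Σ j·p_5(j) = 28/25;  E[N_5²] = Σ j²·p_5(j) = 34/25
Var[N_5] = 34/25 − (28/25)² = 66/625

66/625


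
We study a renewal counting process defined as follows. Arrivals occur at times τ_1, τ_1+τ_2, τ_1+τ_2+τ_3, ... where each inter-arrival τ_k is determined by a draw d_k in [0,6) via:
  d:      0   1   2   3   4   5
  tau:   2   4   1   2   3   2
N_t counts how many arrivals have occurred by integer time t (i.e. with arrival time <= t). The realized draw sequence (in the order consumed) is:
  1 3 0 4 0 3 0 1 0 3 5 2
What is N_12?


draw d_1=1: τ_1=4, arrival time A_1=4
draw d_2=3: τ_2=2, arrival time A_2=6
draw d_3=0: τ_3=2, arrival time A_3=8
draw d_4=4: τ_4=3, arrival time A_4=11
draw d_5=0: τ_5=2, arrival time A_5=13
draw d_6=3: τ_6=2, arrival time A_6=15
draw d_7=0: τ_7=2, arrival time A_7=17
draw d_8=1: τ_8=4, arrival time A_8=21
draw d_9=0: τ_9=2, arrival time A_9=23
draw d_10=3: τ_10=2, arrival time A_10=25
draw d_11=5: τ_11=2, arrival time A_11=27
draw d_12=2: τ_12=1, arrival time A_12=28
N_t over t=0..12: 0:0 1:0 2:0 3:0 4:1 5:1 6:2 7:2 8:3 9:3 10:3 11:4 12:4

4


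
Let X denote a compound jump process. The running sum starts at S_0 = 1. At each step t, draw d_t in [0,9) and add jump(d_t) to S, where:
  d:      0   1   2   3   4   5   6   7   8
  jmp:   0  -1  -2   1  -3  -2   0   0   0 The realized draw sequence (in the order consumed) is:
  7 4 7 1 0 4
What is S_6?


-6

t=0: S=1, d=7, jump=0, S_1=1
t=1: S=1, d=4, jump=-3, S_2=-2
t=2: S=-2, d=7, jump=0, S_3=-2
t=3: S=-2, d=1, jump=-1, S_4=-3
t=4: S=-3, d=0, jump=0, S_5=-3
t=5: S=-3, d=4, jump=-3, S_6=-6


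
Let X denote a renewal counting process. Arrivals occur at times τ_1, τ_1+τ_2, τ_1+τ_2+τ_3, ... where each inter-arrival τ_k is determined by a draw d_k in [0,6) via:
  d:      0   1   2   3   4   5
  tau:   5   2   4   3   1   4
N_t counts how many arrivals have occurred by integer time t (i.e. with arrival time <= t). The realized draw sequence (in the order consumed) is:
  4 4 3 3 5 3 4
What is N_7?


draw d_1=4: τ_1=1, arrival time A_1=1
draw d_2=4: τ_2=1, arrival time A_2=2
draw d_3=3: τ_3=3, arrival time A_3=5
draw d_4=3: τ_4=3, arrival time A_4=8
draw d_5=5: τ_5=4, arrival time A_5=12
draw d_6=3: τ_6=3, arrival time A_6=15
draw d_7=4: τ_7=1, arrival time A_7=16
N_t over t=0..7: 0:0 1:1 2:2 3:2 4:2 5:3 6:3 7:3

3


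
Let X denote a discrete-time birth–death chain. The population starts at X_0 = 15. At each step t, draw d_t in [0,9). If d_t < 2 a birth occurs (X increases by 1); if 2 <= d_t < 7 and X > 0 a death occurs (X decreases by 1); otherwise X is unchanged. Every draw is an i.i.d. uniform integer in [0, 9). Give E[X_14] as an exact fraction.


31/3

X can drop by at most 1 per step and X_0 = 15 > T = 14, so X_t >= 15 − t >= 1 > 0 for every t <= 14: the floor at 0 (the 'and X > 0' condition) never binds. Hence X_14 = X_0 + Σ_{t<14} Y_t with i.i.d. increments Y_t = y(d_t) ∈ {+1, −1, 0}.
Outcome values over d=0..8: [1, 1, -1, -1, -1, -1, -1, 0, 0]
Σy = -3, Σy² = 7, M = 9
μ = -3/9 = -1/3,  σ² = 7/9 − (-1/3)² = 2/3
E[X_14] = 15 + 14·(-1/3) = 31/3


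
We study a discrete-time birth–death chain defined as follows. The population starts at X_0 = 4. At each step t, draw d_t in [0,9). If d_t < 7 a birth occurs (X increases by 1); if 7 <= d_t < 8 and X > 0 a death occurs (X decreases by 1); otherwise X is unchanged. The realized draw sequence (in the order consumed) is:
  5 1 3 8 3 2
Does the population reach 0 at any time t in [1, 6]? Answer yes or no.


t=0: X=4, d=5 → birth, X_1=5
t=1: X=5, d=1 → birth, X_2=6
t=2: X=6, d=3 → birth, X_3=7
t=3: X=7, d=8 → hold, X_4=7
t=4: X=7, d=3 → birth, X_5=8
t=5: X=8, d=2 → birth, X_6=9

no


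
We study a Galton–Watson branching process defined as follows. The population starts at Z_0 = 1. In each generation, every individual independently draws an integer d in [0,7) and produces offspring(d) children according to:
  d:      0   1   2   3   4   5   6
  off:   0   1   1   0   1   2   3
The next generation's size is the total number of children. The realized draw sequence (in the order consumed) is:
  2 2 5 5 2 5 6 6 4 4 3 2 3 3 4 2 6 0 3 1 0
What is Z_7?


gen 0: Z_0=1, draws=[2], offspring=[1], Z_1=1
gen 1: Z_1=1, draws=[2], offspring=[1], Z_2=1
gen 2: Z_2=1, draws=[5], offspring=[2], Z_3=2
gen 3: Z_3=2, draws=[5, 2], offspring=[2, 1], Z_4=3
gen 4: Z_4=3, draws=[5, 6, 6], offspring=[2, 3, 3], Z_5=8
gen 5: Z_5=8, draws=[4, 4, 3, 2, 3, 3, 4, 2], offspring=[1, 1, 0, 1, 0, 0, 1, 1], Z_6=5
gen 6: Z_6=5, draws=[6, 0, 3, 1, 0], offspring=[3, 0, 0, 1, 0], Z_7=4

4


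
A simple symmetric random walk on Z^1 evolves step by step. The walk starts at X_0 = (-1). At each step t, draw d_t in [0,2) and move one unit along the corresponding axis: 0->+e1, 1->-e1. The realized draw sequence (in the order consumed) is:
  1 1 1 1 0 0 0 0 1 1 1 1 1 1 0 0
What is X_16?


(-5)

t=0: X=(-1), d=1 → -e1, X_1=(-2)
t=1: X=(-2), d=1 → -e1, X_2=(-3)
t=2: X=(-3), d=1 → -e1, X_3=(-4)
t=3: X=(-4), d=1 → -e1, X_4=(-5)
t=4: X=(-5), d=0 → +e1, X_5=(-4)
t=5: X=(-4), d=0 → +e1, X_6=(-3)
t=6: X=(-3), d=0 → +e1, X_7=(-2)
t=7: X=(-2), d=0 → +e1, X_8=(-1)
t=8: X=(-1), d=1 → -e1, X_9=(-2)
t=9: X=(-2), d=1 → -e1, X_10=(-3)
t=10: X=(-3), d=1 → -e1, X_11=(-4)
t=11: X=(-4), d=1 → -e1, X_12=(-5)
t=12: X=(-5), d=1 → -e1, X_13=(-6)
t=13: X=(-6), d=1 → -e1, X_14=(-7)
t=14: X=(-7), d=0 → +e1, X_15=(-6)
t=15: X=(-6), d=0 → +e1, X_16=(-5)


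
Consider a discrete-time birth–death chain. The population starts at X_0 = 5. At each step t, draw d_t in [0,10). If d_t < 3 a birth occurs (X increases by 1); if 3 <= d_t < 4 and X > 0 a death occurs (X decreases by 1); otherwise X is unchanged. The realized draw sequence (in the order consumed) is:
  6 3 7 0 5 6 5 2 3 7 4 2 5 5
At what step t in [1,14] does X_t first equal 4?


t=0: X=5, d=6 → hold, X_1=5
t=1: X=5, d=3 → death, X_2=4
t=2: X=4, d=7 → hold, X_3=4
t=3: X=4, d=0 → birth, X_4=5
t=4: X=5, d=5 → hold, X_5=5
t=5: X=5, d=6 → hold, X_6=5
t=6: X=5, d=5 → hold, X_7=5
t=7: X=5, d=2 → birth, X_8=6
t=8: X=6, d=3 → death, X_9=5
t=9: X=5, d=7 → hold, X_10=5
t=10: X=5, d=4 → hold, X_11=5
t=11: X=5, d=2 → birth, X_12=6
t=12: X=6, d=5 → hold, X_13=6
t=13: X=6, d=5 → hold, X_14=6

2


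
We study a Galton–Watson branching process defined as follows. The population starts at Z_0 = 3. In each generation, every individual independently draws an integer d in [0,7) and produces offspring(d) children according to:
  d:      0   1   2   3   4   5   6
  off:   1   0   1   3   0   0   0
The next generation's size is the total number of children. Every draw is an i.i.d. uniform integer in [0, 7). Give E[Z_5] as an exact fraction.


Outcome values over d=0..6: [1, 0, 1, 3, 0, 0, 0]
Σy = 5, Σy² = 11, M = 7
μ = 5/7 = 5/7,  σ² = 11/7 − (5/7)² = 52/49
E[Z_0] = 3
E[Z_1] = 5/7·E[Z_0] = 15/7
E[Z_2] = 5/7·E[Z_1] = 75/49
E[Z_3] = 5/7·E[Z_2] = 375/343
E[Z_4] = 5/7·E[Z_3] = 1875/2401
E[Z_5] = 5/7·E[Z_4] = 9375/16807

9375/16807


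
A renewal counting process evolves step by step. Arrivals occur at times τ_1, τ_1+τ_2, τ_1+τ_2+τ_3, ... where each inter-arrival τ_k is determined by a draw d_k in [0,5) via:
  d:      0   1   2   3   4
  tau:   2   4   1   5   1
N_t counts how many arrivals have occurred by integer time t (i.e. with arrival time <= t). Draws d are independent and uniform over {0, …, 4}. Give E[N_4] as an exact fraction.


841/625

Inter-arrival values over d=0..4: [2, 4, 1, 5, 1]
Each d has probability 1/5, so the pmf of τ is: f(1) = 2/5, f(2) = 1/5, f(4) = 1/5, f(5) = 1/5
Renewal equation for m(n) = E[N_n]: condition on τ_1 = k (if k <= n, one arrival plus a fresh copy on the remaining n−k steps): m(n) = F(n) + Σ_{k<=n} f(k)·m(n−k), where F(n) = P(τ <= n) and m(0) = 0
m(1) = F(1) = 2/5
m(2) = F(2) + f(1)·m(1) = 3/5 + 2/5·2/5 = 19/25
m(3) = F(3) + f(1)·m(2) + f(2)·m(1) = 3/5 + 2/5·19/25 + 1/5·2/5 = 123/125
m(4) = F(4) + f(1)·m(3) + f(2)·m(2) = 4/5 + 2/5·123/125 + 1/5·19/25 = 841/625
E[N_4] = m(4) = 841/625


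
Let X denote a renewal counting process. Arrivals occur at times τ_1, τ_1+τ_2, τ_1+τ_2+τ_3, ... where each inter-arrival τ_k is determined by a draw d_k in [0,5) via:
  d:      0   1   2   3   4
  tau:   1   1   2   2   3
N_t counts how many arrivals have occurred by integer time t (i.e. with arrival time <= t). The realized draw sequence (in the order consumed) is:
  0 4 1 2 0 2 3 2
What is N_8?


draw d_1=0: τ_1=1, arrival time A_1=1
draw d_2=4: τ_2=3, arrival time A_2=4
draw d_3=1: τ_3=1, arrival time A_3=5
draw d_4=2: τ_4=2, arrival time A_4=7
draw d_5=0: τ_5=1, arrival time A_5=8
draw d_6=2: τ_6=2, arrival time A_6=10
draw d_7=3: τ_7=2, arrival time A_7=12
draw d_8=2: τ_8=2, arrival time A_8=14
N_t over t=0..8: 0:0 1:1 2:1 3:1 4:2 5:3 6:3 7:4 8:5

5


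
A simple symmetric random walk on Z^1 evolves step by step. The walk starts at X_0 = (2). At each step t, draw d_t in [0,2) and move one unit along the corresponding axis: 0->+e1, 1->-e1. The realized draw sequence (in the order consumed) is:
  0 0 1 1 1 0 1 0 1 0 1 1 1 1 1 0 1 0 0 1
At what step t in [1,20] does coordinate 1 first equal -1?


13

t=0: X=(2), d=0 → +e1, X_1=(3)
t=1: X=(3), d=0 → +e1, X_2=(4)
t=2: X=(4), d=1 → -e1, X_3=(3)
t=3: X=(3), d=1 → -e1, X_4=(2)
t=4: X=(2), d=1 → -e1, X_5=(1)
t=5: X=(1), d=0 → +e1, X_6=(2)
t=6: X=(2), d=1 → -e1, X_7=(1)
t=7: X=(1), d=0 → +e1, X_8=(2)
t=8: X=(2), d=1 → -e1, X_9=(1)
t=9: X=(1), d=0 → +e1, X_10=(2)
t=10: X=(2), d=1 → -e1, X_11=(1)
t=11: X=(1), d=1 → -e1, X_12=(0)
t=12: X=(0), d=1 → -e1, X_13=(-1)
t=13: X=(-1), d=1 → -e1, X_14=(-2)
t=14: X=(-2), d=1 → -e1, X_15=(-3)
t=15: X=(-3), d=0 → +e1, X_16=(-2)
t=16: X=(-2), d=1 → -e1, X_17=(-3)
t=17: X=(-3), d=0 → +e1, X_18=(-2)
t=18: X=(-2), d=0 → +e1, X_19=(-1)
t=19: X=(-1), d=1 → -e1, X_20=(-2)


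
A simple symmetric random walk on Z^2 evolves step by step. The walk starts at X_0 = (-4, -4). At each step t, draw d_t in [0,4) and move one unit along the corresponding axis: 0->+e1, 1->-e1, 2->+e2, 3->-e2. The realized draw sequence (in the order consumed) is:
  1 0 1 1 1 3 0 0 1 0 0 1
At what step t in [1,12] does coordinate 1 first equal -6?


t=0: X=(-4, -4), d=1 → -e1, X_1=(-5, -4)
t=1: X=(-5, -4), d=0 → +e1, X_2=(-4, -4)
t=2: X=(-4, -4), d=1 → -e1, X_3=(-5, -4)
t=3: X=(-5, -4), d=1 → -e1, X_4=(-6, -4)
t=4: X=(-6, -4), d=1 → -e1, X_5=(-7, -4)
t=5: X=(-7, -4), d=3 → -e2, X_6=(-7, -5)
t=6: X=(-7, -5), d=0 → +e1, X_7=(-6, -5)
t=7: X=(-6, -5), d=0 → +e1, X_8=(-5, -5)
t=8: X=(-5, -5), d=1 → -e1, X_9=(-6, -5)
t=9: X=(-6, -5), d=0 → +e1, X_10=(-5, -5)
t=10: X=(-5, -5), d=0 → +e1, X_11=(-4, -5)
t=11: X=(-4, -5), d=1 → -e1, X_12=(-5, -5)

4


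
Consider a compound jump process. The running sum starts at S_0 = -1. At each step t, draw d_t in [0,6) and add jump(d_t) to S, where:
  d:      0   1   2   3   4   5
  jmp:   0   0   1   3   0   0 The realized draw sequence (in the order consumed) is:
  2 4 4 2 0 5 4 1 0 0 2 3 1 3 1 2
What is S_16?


9

t=0: S=-1, d=2, jump=1, S_1=0
t=1: S=0, d=4, jump=0, S_2=0
t=2: S=0, d=4, jump=0, S_3=0
t=3: S=0, d=2, jump=1, S_4=1
t=4: S=1, d=0, jump=0, S_5=1
t=5: S=1, d=5, jump=0, S_6=1
t=6: S=1, d=4, jump=0, S_7=1
t=7: S=1, d=1, jump=0, S_8=1
t=8: S=1, d=0, jump=0, S_9=1
t=9: S=1, d=0, jump=0, S_10=1
t=10: S=1, d=2, jump=1, S_11=2
t=11: S=2, d=3, jump=3, S_12=5
t=12: S=5, d=1, jump=0, S_13=5
t=13: S=5, d=3, jump=3, S_14=8
t=14: S=8, d=1, jump=0, S_15=8
t=15: S=8, d=2, jump=1, S_16=9


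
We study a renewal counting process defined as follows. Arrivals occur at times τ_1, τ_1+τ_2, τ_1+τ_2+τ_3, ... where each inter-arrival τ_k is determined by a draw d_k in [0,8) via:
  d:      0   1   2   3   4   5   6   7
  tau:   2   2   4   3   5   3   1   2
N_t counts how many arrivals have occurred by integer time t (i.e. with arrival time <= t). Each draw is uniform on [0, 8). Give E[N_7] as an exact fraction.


Inter-arrival values over d=0..7: [2, 2, 4, 3, 5, 3, 1, 2]
Each d has probability 1/8, so the pmf of τ is: f(1) = 1/8, f(2) = 3/8, f(3) = 1/4, f(4) = 1/8, f(5) = 1/8
Renewal equation for m(n) = E[N_n]: condition on τ_1 = k (if k <= n, one arrival plus a fresh copy on the remaining n−k steps): m(n) = F(n) + Σ_{k<=n} f(k)·m(n−k), where F(n) = P(τ <= n) and m(0) = 0
m(1) = F(1) = 1/8
m(2) = F(2) + f(1)·m(1) = 1/2 + 1/8·1/8 = 33/64
m(3) = F(3) + f(1)·m(2) + f(2)·m(1) = 3/4 + 1/8·33/64 + 3/8·1/8 = 441/512
m(4) = F(4) + f(1)·m(3) + f(2)·m(2) + f(3)·m(1) = 7/8 + 1/8·441/512 + 3/8·33/64 + 1/4·1/8 = 4945/4096
m(5) = F(5) + f(1)·m(4) + f(2)·m(3) + f(3)·m(2) + f(4)·m(1) = 1 + 1/8·4945/4096 + 3/8·441/512 + 1/4·33/64 + 1/8·1/8 = 53033/32768
m(6) = F(6) + f(1)·m(5) + f(2)·m(4) + f(3)·m(3) + f(4)·m(2) + f(5)·m(1) = 1 + 1/8·53033/32768 + 3/8·4945/4096 + 1/4·441/512 + 1/8·33/64 + 1/8·1/8 = 511297/262144
m(7) = F(7) + f(1)·m(6) + f(2)·m(5) + f(3)·m(4) + f(4)·m(3) + f(5)·m(2) = 1 + 1/8·511297/262144 + 3/8·53033/32768 + 1/4·4945/4096 + 1/8·441/512 + 1/8·33/64 = 4875161/2097152
E[N_7] = m(7) = 4875161/2097152

4875161/2097152


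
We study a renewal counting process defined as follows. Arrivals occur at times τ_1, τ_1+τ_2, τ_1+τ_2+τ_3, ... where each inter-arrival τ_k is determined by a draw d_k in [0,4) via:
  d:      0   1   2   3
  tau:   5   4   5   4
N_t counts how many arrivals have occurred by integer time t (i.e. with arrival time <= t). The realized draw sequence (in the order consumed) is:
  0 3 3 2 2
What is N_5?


1

draw d_1=0: τ_1=5, arrival time A_1=5
draw d_2=3: τ_2=4, arrival time A_2=9
draw d_3=3: τ_3=4, arrival time A_3=13
draw d_4=2: τ_4=5, arrival time A_4=18
draw d_5=2: τ_5=5, arrival time A_5=23
N_t over t=0..5: 0:0 1:0 2:0 3:0 4:0 5:1


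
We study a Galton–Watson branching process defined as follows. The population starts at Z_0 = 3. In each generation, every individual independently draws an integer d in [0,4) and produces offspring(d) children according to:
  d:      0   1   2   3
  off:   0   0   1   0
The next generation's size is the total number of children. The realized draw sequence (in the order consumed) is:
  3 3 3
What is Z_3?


0

gen 0: Z_0=3, draws=[3, 3, 3], offspring=[0, 0, 0], Z_1=0
gen 1: Z_1=0, draws=[], offspring=[], Z_2=0
gen 2: Z_2=0, draws=[], offspring=[], Z_3=0


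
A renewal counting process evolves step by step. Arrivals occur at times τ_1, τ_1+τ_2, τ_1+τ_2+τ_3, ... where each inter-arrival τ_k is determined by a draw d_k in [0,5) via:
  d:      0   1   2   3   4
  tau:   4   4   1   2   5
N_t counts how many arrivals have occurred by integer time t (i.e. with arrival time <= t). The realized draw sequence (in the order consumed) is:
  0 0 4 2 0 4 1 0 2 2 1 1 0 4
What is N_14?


4

draw d_1=0: τ_1=4, arrival time A_1=4
draw d_2=0: τ_2=4, arrival time A_2=8
draw d_3=4: τ_3=5, arrival time A_3=13
draw d_4=2: τ_4=1, arrival time A_4=14
draw d_5=0: τ_5=4, arrival time A_5=18
draw d_6=4: τ_6=5, arrival time A_6=23
draw d_7=1: τ_7=4, arrival time A_7=27
draw d_8=0: τ_8=4, arrival time A_8=31
draw d_9=2: τ_9=1, arrival time A_9=32
draw d_10=2: τ_10=1, arrival time A_10=33
draw d_11=1: τ_11=4, arrival time A_11=37
draw d_12=1: τ_12=4, arrival time A_12=41
draw d_13=0: τ_13=4, arrival time A_13=45
draw d_14=4: τ_14=5, arrival time A_14=50
N_t over t=0..14: 0:0 1:0 2:0 3:0 4:1 5:1 6:1 7:1 8:2 9:2 10:2 11:2 12:2 13:3 14:4


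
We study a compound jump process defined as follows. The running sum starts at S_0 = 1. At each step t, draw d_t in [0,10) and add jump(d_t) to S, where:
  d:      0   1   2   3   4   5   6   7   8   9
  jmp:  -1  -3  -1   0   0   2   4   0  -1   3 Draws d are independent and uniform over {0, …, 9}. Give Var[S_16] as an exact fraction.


1604/25

Outcome values over d=0..9: [-1, -3, -1, 0, 0, 2, 4, 0, -1, 3]
Σy = 3, Σy² = 41, M = 10
μ = 3/10 = 3/10,  σ² = 41/10 − (3/10)² = 401/100
Independent increments: Var[S_16] = 16·σ² = 16·(401/100) = 1604/25


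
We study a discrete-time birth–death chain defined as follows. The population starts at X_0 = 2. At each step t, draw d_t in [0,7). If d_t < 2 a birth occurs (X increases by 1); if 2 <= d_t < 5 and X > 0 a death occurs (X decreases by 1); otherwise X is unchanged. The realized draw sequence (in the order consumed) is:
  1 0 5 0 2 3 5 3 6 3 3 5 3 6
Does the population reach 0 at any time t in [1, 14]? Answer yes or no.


yes

t=0: X=2, d=1 → birth, X_1=3
t=1: X=3, d=0 → birth, X_2=4
t=2: X=4, d=5 → hold, X_3=4
t=3: X=4, d=0 → birth, X_4=5
t=4: X=5, d=2 → death, X_5=4
t=5: X=4, d=3 → death, X_6=3
t=6: X=3, d=5 → hold, X_7=3
t=7: X=3, d=3 → death, X_8=2
t=8: X=2, d=6 → hold, X_9=2
t=9: X=2, d=3 → death, X_10=1
t=10: X=1, d=3 → death, X_11=0
t=11: X=0, d=5 → hold, X_12=0
t=12: X=0, d=3 → hold, X_13=0
t=13: X=0, d=6 → hold, X_14=0


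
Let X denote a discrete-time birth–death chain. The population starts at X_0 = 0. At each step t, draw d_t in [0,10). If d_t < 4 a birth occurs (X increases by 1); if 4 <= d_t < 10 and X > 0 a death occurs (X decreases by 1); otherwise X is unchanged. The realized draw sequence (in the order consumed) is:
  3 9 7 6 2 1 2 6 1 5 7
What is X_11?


t=0: X=0, d=3 → birth, X_1=1
t=1: X=1, d=9 → death, X_2=0
t=2: X=0, d=7 → hold, X_3=0
t=3: X=0, d=6 → hold, X_4=0
t=4: X=0, d=2 → birth, X_5=1
t=5: X=1, d=1 → birth, X_6=2
t=6: X=2, d=2 → birth, X_7=3
t=7: X=3, d=6 → death, X_8=2
t=8: X=2, d=1 → birth, X_9=3
t=9: X=3, d=5 → death, X_10=2
t=10: X=2, d=7 → death, X_11=1

1


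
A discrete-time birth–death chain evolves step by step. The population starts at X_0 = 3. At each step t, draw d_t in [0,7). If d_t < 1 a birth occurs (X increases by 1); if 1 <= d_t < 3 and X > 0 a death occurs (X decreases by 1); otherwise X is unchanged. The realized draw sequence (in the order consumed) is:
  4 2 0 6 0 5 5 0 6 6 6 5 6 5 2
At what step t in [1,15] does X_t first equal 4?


t=0: X=3, d=4 → hold, X_1=3
t=1: X=3, d=2 → death, X_2=2
t=2: X=2, d=0 → birth, X_3=3
t=3: X=3, d=6 → hold, X_4=3
t=4: X=3, d=0 → birth, X_5=4
t=5: X=4, d=5 → hold, X_6=4
t=6: X=4, d=5 → hold, X_7=4
t=7: X=4, d=0 → birth, X_8=5
t=8: X=5, d=6 → hold, X_9=5
t=9: X=5, d=6 → hold, X_10=5
t=10: X=5, d=6 → hold, X_11=5
t=11: X=5, d=5 → hold, X_12=5
t=12: X=5, d=6 → hold, X_13=5
t=13: X=5, d=5 → hold, X_14=5
t=14: X=5, d=2 → death, X_15=4

5


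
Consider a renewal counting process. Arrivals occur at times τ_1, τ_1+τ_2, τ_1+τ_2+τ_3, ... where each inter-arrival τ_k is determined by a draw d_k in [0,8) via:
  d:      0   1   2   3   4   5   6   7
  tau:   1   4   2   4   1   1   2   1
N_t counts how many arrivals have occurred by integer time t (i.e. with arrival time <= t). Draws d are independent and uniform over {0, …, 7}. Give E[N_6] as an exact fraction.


Inter-arrival values over d=0..7: [1, 4, 2, 4, 1, 1, 2, 1]
Each d has probability 1/8, so the pmf of τ is: f(1) = 1/2, f(2) = 1/4, f(4) = 1/4
Renewal equation for m(n) = E[N_n]: condition on τ_1 = k (if k <= n, one arrival plus a fresh copy on the remaining n−k steps): m(n) = F(n) + Σ_{k<=n} f(k)·m(n−k), where F(n) = P(τ <= n) and m(0) = 0
m(1) = F(1) = 1/2
m(2) = F(2) + f(1)·m(1) = 3/4 + 1/2·1/2 = 1
m(3) = F(3) + f(1)·m(2) + f(2)·m(1) = 3/4 + 1/2·1 + 1/4·1/2 = 11/8
m(4) = F(4) + f(1)·m(3) + f(2)·m(2) = 1 + 1/2·11/8 + 1/4·1 = 31/16
m(5) = F(5) + f(1)·m(4) + f(2)·m(3) + f(4)·m(1) = 1 + 1/2·31/16 + 1/4·11/8 + 1/4·1/2 = 39/16
m(6) = F(6) + f(1)·m(5) + f(2)·m(4) + f(4)·m(2) = 1 + 1/2·39/16 + 1/4·31/16 + 1/4·1 = 189/64
E[N_6] = m(6) = 189/64

189/64
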